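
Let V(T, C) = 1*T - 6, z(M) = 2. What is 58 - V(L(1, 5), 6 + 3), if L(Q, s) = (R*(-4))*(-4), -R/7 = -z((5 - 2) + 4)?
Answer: -160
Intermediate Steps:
R = 14 (R = -(-7)*2 = -7*(-2) = 14)
L(Q, s) = 224 (L(Q, s) = (14*(-4))*(-4) = -56*(-4) = 224)
V(T, C) = -6 + T (V(T, C) = T - 6 = -6 + T)
58 - V(L(1, 5), 6 + 3) = 58 - (-6 + 224) = 58 - 1*218 = 58 - 218 = -160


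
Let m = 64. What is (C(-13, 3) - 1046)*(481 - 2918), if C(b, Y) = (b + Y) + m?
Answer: 2417504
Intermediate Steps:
C(b, Y) = 64 + Y + b (C(b, Y) = (b + Y) + 64 = (Y + b) + 64 = 64 + Y + b)
(C(-13, 3) - 1046)*(481 - 2918) = ((64 + 3 - 13) - 1046)*(481 - 2918) = (54 - 1046)*(-2437) = -992*(-2437) = 2417504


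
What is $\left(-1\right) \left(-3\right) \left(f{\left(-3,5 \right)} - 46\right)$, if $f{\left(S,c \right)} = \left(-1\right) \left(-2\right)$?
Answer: $-132$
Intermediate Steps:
$f{\left(S,c \right)} = 2$
$\left(-1\right) \left(-3\right) \left(f{\left(-3,5 \right)} - 46\right) = \left(-1\right) \left(-3\right) \left(2 - 46\right) = 3 \left(-44\right) = -132$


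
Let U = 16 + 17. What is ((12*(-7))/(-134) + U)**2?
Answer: 5076009/4489 ≈ 1130.8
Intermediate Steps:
U = 33
((12*(-7))/(-134) + U)**2 = ((12*(-7))/(-134) + 33)**2 = (-84*(-1/134) + 33)**2 = (42/67 + 33)**2 = (2253/67)**2 = 5076009/4489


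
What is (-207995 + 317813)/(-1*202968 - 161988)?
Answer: -18303/60826 ≈ -0.30091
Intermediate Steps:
(-207995 + 317813)/(-1*202968 - 161988) = 109818/(-202968 - 161988) = 109818/(-364956) = 109818*(-1/364956) = -18303/60826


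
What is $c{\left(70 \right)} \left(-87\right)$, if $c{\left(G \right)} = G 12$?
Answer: $-73080$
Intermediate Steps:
$c{\left(G \right)} = 12 G$
$c{\left(70 \right)} \left(-87\right) = 12 \cdot 70 \left(-87\right) = 840 \left(-87\right) = -73080$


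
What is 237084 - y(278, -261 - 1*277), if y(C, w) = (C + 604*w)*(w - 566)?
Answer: -358203012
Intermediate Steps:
y(C, w) = (-566 + w)*(C + 604*w) (y(C, w) = (C + 604*w)*(-566 + w) = (-566 + w)*(C + 604*w))
237084 - y(278, -261 - 1*277) = 237084 - (-341864*(-261 - 1*277) - 566*278 + 604*(-261 - 1*277)**2 + 278*(-261 - 1*277)) = 237084 - (-341864*(-261 - 277) - 157348 + 604*(-261 - 277)**2 + 278*(-261 - 277)) = 237084 - (-341864*(-538) - 157348 + 604*(-538)**2 + 278*(-538)) = 237084 - (183922832 - 157348 + 604*289444 - 149564) = 237084 - (183922832 - 157348 + 174824176 - 149564) = 237084 - 1*358440096 = 237084 - 358440096 = -358203012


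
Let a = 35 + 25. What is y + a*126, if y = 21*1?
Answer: 7581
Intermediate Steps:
y = 21
a = 60
y + a*126 = 21 + 60*126 = 21 + 7560 = 7581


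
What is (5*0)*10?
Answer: 0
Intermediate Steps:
(5*0)*10 = 0*10 = 0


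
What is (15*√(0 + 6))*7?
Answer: 105*√6 ≈ 257.20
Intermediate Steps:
(15*√(0 + 6))*7 = (15*√6)*7 = 105*√6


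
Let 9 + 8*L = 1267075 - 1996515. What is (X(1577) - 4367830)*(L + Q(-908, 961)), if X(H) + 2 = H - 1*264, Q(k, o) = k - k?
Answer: 3185152918031/8 ≈ 3.9814e+11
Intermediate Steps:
Q(k, o) = 0
L = -729449/8 (L = -9/8 + (1267075 - 1996515)/8 = -9/8 + (⅛)*(-729440) = -9/8 - 91180 = -729449/8 ≈ -91181.)
X(H) = -266 + H (X(H) = -2 + (H - 1*264) = -2 + (H - 264) = -2 + (-264 + H) = -266 + H)
(X(1577) - 4367830)*(L + Q(-908, 961)) = ((-266 + 1577) - 4367830)*(-729449/8 + 0) = (1311 - 4367830)*(-729449/8) = -4366519*(-729449/8) = 3185152918031/8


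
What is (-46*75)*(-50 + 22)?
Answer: 96600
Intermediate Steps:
(-46*75)*(-50 + 22) = -3450*(-28) = 96600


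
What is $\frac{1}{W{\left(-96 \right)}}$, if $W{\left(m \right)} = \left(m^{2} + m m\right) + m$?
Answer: $\frac{1}{18336} \approx 5.4537 \cdot 10^{-5}$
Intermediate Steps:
$W{\left(m \right)} = m + 2 m^{2}$ ($W{\left(m \right)} = \left(m^{2} + m^{2}\right) + m = 2 m^{2} + m = m + 2 m^{2}$)
$\frac{1}{W{\left(-96 \right)}} = \frac{1}{\left(-96\right) \left(1 + 2 \left(-96\right)\right)} = \frac{1}{\left(-96\right) \left(1 - 192\right)} = \frac{1}{\left(-96\right) \left(-191\right)} = \frac{1}{18336}$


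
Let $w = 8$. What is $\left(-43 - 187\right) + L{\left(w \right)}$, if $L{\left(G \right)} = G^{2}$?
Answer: $-166$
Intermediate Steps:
$\left(-43 - 187\right) + L{\left(w \right)} = \left(-43 - 187\right) + 8^{2} = -230 + 64 = -166$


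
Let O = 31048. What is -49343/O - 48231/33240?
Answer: -32683723/10750370 ≈ -3.0402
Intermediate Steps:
-49343/O - 48231/33240 = -49343/31048 - 48231/33240 = -49343*1/31048 - 48231*1/33240 = -49343/31048 - 16077/11080 = -32683723/10750370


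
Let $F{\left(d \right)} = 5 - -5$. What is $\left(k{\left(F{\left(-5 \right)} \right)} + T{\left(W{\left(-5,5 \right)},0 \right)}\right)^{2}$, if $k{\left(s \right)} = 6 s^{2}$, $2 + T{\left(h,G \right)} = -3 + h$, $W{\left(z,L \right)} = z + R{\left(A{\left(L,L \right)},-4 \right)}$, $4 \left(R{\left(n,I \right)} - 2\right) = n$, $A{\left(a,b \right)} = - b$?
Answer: $\frac{5583769}{16} \approx 3.4899 \cdot 10^{5}$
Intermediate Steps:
$F{\left(d \right)} = 10$ ($F{\left(d \right)} = 5 + 5 = 10$)
$R{\left(n,I \right)} = 2 + \frac{n}{4}$
$W{\left(z,L \right)} = 2 + z - \frac{L}{4}$ ($W{\left(z,L \right)} = z + \left(2 + \frac{\left(-1\right) L}{4}\right) = z - \left(-2 + \frac{L}{4}\right) = 2 + z - \frac{L}{4}$)
$T{\left(h,G \right)} = -5 + h$ ($T{\left(h,G \right)} = -2 + \left(-3 + h\right) = -5 + h$)
$\left(k{\left(F{\left(-5 \right)} \right)} + T{\left(W{\left(-5,5 \right)},0 \right)}\right)^{2} = \left(6 \cdot 10^{2} - \frac{37}{4}\right)^{2} = \left(6 \cdot 100 - \frac{37}{4}\right)^{2} = \left(600 - \frac{37}{4}\right)^{2} = \left(\frac{2363}{4}\right)^{2} = \frac{5583769}{16}$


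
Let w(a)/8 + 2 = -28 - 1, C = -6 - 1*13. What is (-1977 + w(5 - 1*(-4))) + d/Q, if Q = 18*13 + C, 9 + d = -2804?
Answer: -481188/215 ≈ -2238.1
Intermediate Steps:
d = -2813 (d = -9 - 2804 = -2813)
C = -19 (C = -6 - 13 = -19)
Q = 215 (Q = 18*13 - 19 = 234 - 19 = 215)
w(a) = -248 (w(a) = -16 + 8*(-28 - 1) = -16 + 8*(-29) = -16 - 232 = -248)
(-1977 + w(5 - 1*(-4))) + d/Q = (-1977 - 248) - 2813/215 = -2225 - 2813*1/215 = -2225 - 2813/215 = -481188/215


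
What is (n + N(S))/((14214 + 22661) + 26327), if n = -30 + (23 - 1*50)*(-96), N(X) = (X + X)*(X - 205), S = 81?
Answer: -8763/31601 ≈ -0.27730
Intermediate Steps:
N(X) = 2*X*(-205 + X) (N(X) = (2*X)*(-205 + X) = 2*X*(-205 + X))
n = 2562 (n = -30 + (23 - 50)*(-96) = -30 - 27*(-96) = -30 + 2592 = 2562)
(n + N(S))/((14214 + 22661) + 26327) = (2562 + 2*81*(-205 + 81))/((14214 + 22661) + 26327) = (2562 + 2*81*(-124))/(36875 + 26327) = (2562 - 20088)/63202 = -17526*1/63202 = -8763/31601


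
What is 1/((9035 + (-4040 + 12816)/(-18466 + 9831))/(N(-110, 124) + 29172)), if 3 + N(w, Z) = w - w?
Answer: 251874315/78008449 ≈ 3.2288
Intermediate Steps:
N(w, Z) = -3 (N(w, Z) = -3 + (w - w) = -3 + 0 = -3)
1/((9035 + (-4040 + 12816)/(-18466 + 9831))/(N(-110, 124) + 29172)) = 1/((9035 + (-4040 + 12816)/(-18466 + 9831))/(-3 + 29172)) = 1/((9035 + 8776/(-8635))/29169) = 1/((9035 + 8776*(-1/8635))*(1/29169)) = 1/((9035 - 8776/8635)*(1/29169)) = 1/((78008449/8635)*(1/29169)) = 1/(78008449/251874315) = 251874315/78008449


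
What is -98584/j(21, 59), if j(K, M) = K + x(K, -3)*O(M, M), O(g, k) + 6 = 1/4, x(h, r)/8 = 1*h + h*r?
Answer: -98584/1953 ≈ -50.478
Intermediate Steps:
x(h, r) = 8*h + 8*h*r (x(h, r) = 8*(1*h + h*r) = 8*(h + h*r) = 8*h + 8*h*r)
O(g, k) = -23/4 (O(g, k) = -6 + 1/4 = -23/4)
j(K, M) = 93*K (j(K, M) = K + (8*K*(1 - 3))*(-23/4) = K + (8*K*(-2))*(-23/4) = K - 16*K*(-23/4) = K + 92*K = 93*K)
-98584/j(21, 59) = -98584/(93*21) = -98584/1953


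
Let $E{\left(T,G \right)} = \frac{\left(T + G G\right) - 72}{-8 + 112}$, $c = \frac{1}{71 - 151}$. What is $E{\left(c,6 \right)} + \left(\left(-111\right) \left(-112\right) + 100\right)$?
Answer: $\frac{104263359}{8320} \approx 12532.0$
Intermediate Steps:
$c = - \frac{1}{80}$ ($c = \frac{1}{-80} = - \frac{1}{80} \approx -0.0125$)
$E{\left(T,G \right)} = - \frac{9}{13} + \frac{T}{104} + \frac{G^{2}}{104}$ ($E{\left(T,G \right)} = \frac{\left(T + G^{2}\right) - 72}{104} = \left(-72 + T + G^{2}\right) \frac{1}{104} = - \frac{9}{13} + \frac{T}{104} + \frac{G^{2}}{104}$)
$E{\left(c,6 \right)} + \left(\left(-111\right) \left(-112\right) + 100\right) = \left(- \frac{9}{13} + \frac{1}{104} \left(- \frac{1}{80}\right) + \frac{6^{2}}{104}\right) + \left(\left(-111\right) \left(-112\right) + 100\right) = \left(- \frac{9}{13} - \frac{1}{8320} + \frac{1}{104} \cdot 36\right) + \left(12432 + 100\right) = \left(- \frac{9}{13} - \frac{1}{8320} + \frac{9}{26}\right) + 12532 = - \frac{2881}{8320} + 12532 = \frac{104263359}{8320}$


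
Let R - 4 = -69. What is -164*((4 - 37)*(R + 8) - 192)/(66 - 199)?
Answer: 276996/133 ≈ 2082.7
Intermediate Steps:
R = -65 (R = 4 - 69 = -65)
-164*((4 - 37)*(R + 8) - 192)/(66 - 199) = -164*((4 - 37)*(-65 + 8) - 192)/(66 - 199) = -164*(-33*(-57) - 192)/(-133) = -164*(1881 - 192)*(-1)/133 = -276996*(-1)/133 = -164*(-1689/133) = 276996/133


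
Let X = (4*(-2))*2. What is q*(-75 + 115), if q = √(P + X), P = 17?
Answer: 40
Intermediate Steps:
X = -16 (X = -8*2 = -16)
q = 1 (q = √(17 - 16) = √1 = 1)
q*(-75 + 115) = 1*(-75 + 115) = 1*40 = 40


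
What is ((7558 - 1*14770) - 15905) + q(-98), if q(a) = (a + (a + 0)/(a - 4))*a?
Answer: -693965/51 ≈ -13607.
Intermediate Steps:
q(a) = a*(a + a/(-4 + a)) (q(a) = (a + a/(-4 + a))*a = a*(a + a/(-4 + a)))
((7558 - 1*14770) - 15905) + q(-98) = ((7558 - 1*14770) - 15905) + (-98)²*(-3 - 98)/(-4 - 98) = ((7558 - 14770) - 15905) + 9604*(-101)/(-102) = (-7212 - 15905) + 9604*(-1/102)*(-101) = -23117 + 485002/51 = -693965/51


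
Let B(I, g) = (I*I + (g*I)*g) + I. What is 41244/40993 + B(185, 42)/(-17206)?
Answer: -7039290243/352662779 ≈ -19.960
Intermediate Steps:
B(I, g) = I + I² + I*g² (B(I, g) = (I² + (I*g)*g) + I = (I² + I*g²) + I = I + I² + I*g²)
41244/40993 + B(185, 42)/(-17206) = 41244/40993 + (185*(1 + 185 + 42²))/(-17206) = 41244*(1/40993) + (185*(1 + 185 + 1764))*(-1/17206) = 41244/40993 + (185*1950)*(-1/17206) = 41244/40993 + 360750*(-1/17206) = 41244/40993 - 180375/8603 = -7039290243/352662779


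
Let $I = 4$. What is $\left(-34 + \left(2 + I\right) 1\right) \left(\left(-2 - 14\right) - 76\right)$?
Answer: $2576$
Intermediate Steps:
$\left(-34 + \left(2 + I\right) 1\right) \left(\left(-2 - 14\right) - 76\right) = \left(-34 + \left(2 + 4\right) 1\right) \left(\left(-2 - 14\right) - 76\right) = \left(-34 + 6 \cdot 1\right) \left(\left(-2 - 14\right) - 76\right) = \left(-34 + 6\right) \left(-16 - 76\right) = \left(-28\right) \left(-92\right) = 2576$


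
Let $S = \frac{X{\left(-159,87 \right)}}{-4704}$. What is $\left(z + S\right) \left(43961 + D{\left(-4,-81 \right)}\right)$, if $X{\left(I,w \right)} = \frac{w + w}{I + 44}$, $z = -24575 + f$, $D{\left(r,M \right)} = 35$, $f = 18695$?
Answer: $- \frac{5831018340229}{22540} \approx -2.587 \cdot 10^{8}$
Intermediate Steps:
$z = -5880$ ($z = -24575 + 18695 = -5880$)
$X{\left(I,w \right)} = \frac{2 w}{44 + I}$
$S = \frac{29}{90160}$ ($S = \frac{2 \cdot 87 \frac{1}{44 - 159}}{-4704} = 2 \cdot 87 \frac{1}{-115} \left(- \frac{1}{4704}\right) = 2 \cdot 87 \left(- \frac{1}{115}\right) \left(- \frac{1}{4704}\right) = \left(- \frac{174}{115}\right) \left(- \frac{1}{4704}\right) = \frac{29}{90160} \approx 0.00032165$)
$\left(z + S\right) \left(43961 + D{\left(-4,-81 \right)}\right) = \left(-5880 + \frac{29}{90160}\right) \left(43961 + 35\right) = \left(- \frac{530140771}{90160}\right) 43996 = - \frac{5831018340229}{22540}$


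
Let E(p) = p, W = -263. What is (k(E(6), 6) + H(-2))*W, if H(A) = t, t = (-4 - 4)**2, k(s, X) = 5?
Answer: -18147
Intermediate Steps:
t = 64 (t = (-8)**2 = 64)
H(A) = 64
(k(E(6), 6) + H(-2))*W = (5 + 64)*(-263) = 69*(-263) = -18147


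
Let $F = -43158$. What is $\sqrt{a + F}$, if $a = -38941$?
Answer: $i \sqrt{82099} \approx 286.53 i$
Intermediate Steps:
$\sqrt{a + F} = \sqrt{-38941 - 43158} = \sqrt{-82099} = i \sqrt{82099}$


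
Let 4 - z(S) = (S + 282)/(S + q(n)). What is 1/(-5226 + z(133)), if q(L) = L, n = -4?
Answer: -129/674053 ≈ -0.00019138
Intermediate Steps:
z(S) = 4 - (282 + S)/(-4 + S) (z(S) = 4 - (S + 282)/(S - 4) = 4 - (282 + S)/(-4 + S))
1/(-5226 + z(133)) = 1/(-5226 + (-298 + 3*133)/(-4 + 133)) = 1/(-5226 + (-298 + 399)/129) = 1/(-5226 + (1/129)*101) = 1/(-5226 + 101/129) = 1/(-674053/129) = -129/674053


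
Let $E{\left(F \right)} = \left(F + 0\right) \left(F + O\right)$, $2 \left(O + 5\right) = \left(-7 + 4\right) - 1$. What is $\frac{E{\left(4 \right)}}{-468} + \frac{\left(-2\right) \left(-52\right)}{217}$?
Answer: $\frac{4273}{8463} \approx 0.5049$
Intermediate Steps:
$O = -7$ ($O = -5 + \frac{\left(-7 + 4\right) - 1}{2} = -5 + \frac{-3 - 1}{2} = -5 + \frac{1}{2} \left(-4\right) = -5 - 2 = -7$)
$E{\left(F \right)} = F \left(-7 + F\right)$ ($E{\left(F \right)} = \left(F + 0\right) \left(F - 7\right) = F \left(-7 + F\right)$)
$\frac{E{\left(4 \right)}}{-468} + \frac{\left(-2\right) \left(-52\right)}{217} = \frac{4 \left(-7 + 4\right)}{-468} + \frac{\left(-2\right) \left(-52\right)}{217} = 4 \left(-3\right) \left(- \frac{1}{468}\right) + 104 \cdot \frac{1}{217} = \left(-12\right) \left(- \frac{1}{468}\right) + \frac{104}{217} = \frac{1}{39} + \frac{104}{217} = \frac{4273}{8463}$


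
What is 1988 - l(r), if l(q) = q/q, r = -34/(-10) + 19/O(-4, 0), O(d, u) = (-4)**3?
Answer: 1987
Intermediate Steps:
O(d, u) = -64
r = 993/320 (r = -34/(-10) + 19/(-64) = -34*(-1/10) + 19*(-1/64) = 17/5 - 19/64 = 993/320 ≈ 3.1031)
l(q) = 1
1988 - l(r) = 1988 - 1*1 = 1988 - 1 = 1987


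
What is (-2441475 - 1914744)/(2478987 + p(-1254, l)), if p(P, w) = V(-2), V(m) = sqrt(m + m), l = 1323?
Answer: -10799010270153/6145376546173 + 8712438*I/6145376546173 ≈ -1.7573 + 1.4177e-6*I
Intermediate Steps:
V(m) = sqrt(2)*sqrt(m) (V(m) = sqrt(2*m) = sqrt(2)*sqrt(m))
p(P, w) = 2*I (p(P, w) = sqrt(2)*sqrt(-2) = sqrt(2)*(I*sqrt(2)) = 2*I)
(-2441475 - 1914744)/(2478987 + p(-1254, l)) = (-2441475 - 1914744)/(2478987 + 2*I) = -4356219*(2478987 - 2*I)/6145376546173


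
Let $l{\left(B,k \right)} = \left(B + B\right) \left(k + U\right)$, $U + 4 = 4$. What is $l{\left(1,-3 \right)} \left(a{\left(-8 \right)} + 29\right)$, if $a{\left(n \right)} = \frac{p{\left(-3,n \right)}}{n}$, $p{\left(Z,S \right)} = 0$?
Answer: $-174$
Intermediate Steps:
$U = 0$ ($U = -4 + 4 = 0$)
$a{\left(n \right)} = 0$ ($a{\left(n \right)} = \frac{0}{n} = 0$)
$l{\left(B,k \right)} = 2 B k$ ($l{\left(B,k \right)} = \left(B + B\right) \left(k + 0\right) = 2 B k$)
$l{\left(1,-3 \right)} \left(a{\left(-8 \right)} + 29\right) = 2 \cdot 1 \left(-3\right) \left(0 + 29\right) = \left(-6\right) 29 = -174$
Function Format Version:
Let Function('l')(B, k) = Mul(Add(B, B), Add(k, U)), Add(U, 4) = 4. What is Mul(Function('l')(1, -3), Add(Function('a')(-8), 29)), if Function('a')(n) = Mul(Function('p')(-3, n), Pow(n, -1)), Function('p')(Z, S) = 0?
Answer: -174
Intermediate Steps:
U = 0 (U = Add(-4, 4) = 0)
Function('a')(n) = 0 (Function('a')(n) = Mul(0, Pow(n, -1)) = 0)
Function('l')(B, k) = Mul(2, B, k) (Function('l')(B, k) = Mul(Add(B, B), Add(k, 0)) = Mul(Mul(2, B), k) = Mul(2, B, k))
Mul(Function('l')(1, -3), Add(Function('a')(-8), 29)) = Mul(Mul(2, 1, -3), Add(0, 29)) = Mul(-6, 29) = -174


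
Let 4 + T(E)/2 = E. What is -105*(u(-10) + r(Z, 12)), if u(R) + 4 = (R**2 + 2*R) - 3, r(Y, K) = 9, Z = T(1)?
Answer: -8610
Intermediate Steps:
T(E) = -8 + 2*E
Z = -6 (Z = -8 + 2*1 = -8 + 2 = -6)
u(R) = -7 + R**2 + 2*R (u(R) = -4 + ((R**2 + 2*R) - 3) = -4 + (-3 + R**2 + 2*R) = -7 + R**2 + 2*R)
-105*(u(-10) + r(Z, 12)) = -105*((-7 + (-10)**2 + 2*(-10)) + 9) = -105*((-7 + 100 - 20) + 9) = -105*(73 + 9) = -105*82 = -8610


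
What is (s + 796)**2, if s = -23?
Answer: 597529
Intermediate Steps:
(s + 796)**2 = (-23 + 796)**2 = 773**2 = 597529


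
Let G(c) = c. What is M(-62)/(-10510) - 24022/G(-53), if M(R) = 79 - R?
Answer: 252463747/557030 ≈ 453.23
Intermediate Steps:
M(-62)/(-10510) - 24022/G(-53) = (79 - 1*(-62))/(-10510) - 24022/(-53) = (79 + 62)*(-1/10510) - 24022*(-1/53) = 141*(-1/10510) + 24022/53 = -141/10510 + 24022/53 = 252463747/557030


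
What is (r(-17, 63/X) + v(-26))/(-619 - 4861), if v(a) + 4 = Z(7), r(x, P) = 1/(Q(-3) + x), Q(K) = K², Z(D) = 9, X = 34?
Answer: -39/43840 ≈ -0.00088960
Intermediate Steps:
r(x, P) = 1/(9 + x) (r(x, P) = 1/((-3)² + x) = 1/(9 + x))
v(a) = 5 (v(a) = -4 + 9 = 5)
(r(-17, 63/X) + v(-26))/(-619 - 4861) = (1/(9 - 17) + 5)/(-619 - 4861) = (1/(-8) + 5)/(-5480) = (-⅛ + 5)*(-1/5480) = (39/8)*(-1/5480) = -39/43840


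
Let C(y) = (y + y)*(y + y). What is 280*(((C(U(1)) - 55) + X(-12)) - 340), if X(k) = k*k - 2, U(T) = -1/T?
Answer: -69720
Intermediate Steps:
C(y) = 4*y² (C(y) = (2*y)*(2*y) = 4*y²)
X(k) = -2 + k² (X(k) = k² - 2 = -2 + k²)
280*(((C(U(1)) - 55) + X(-12)) - 340) = 280*(((4*(-1/1)² - 55) + (-2 + (-12)²)) - 340) = 280*(((4*(-1*1)² - 55) + (-2 + 144)) - 340) = 280*(((4*(-1)² - 55) + 142) - 340) = 280*(((4*1 - 55) + 142) - 340) = 280*(((4 - 55) + 142) - 340) = 280*((-51 + 142) - 340) = 280*(91 - 340) = 280*(-249) = -69720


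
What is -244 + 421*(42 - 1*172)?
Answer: -54974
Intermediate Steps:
-244 + 421*(42 - 1*172) = -244 + 421*(42 - 172) = -244 + 421*(-130) = -244 - 54730 = -54974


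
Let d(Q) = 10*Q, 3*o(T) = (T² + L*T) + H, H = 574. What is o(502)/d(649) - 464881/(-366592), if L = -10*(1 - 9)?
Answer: 58183320983/3568773120 ≈ 16.303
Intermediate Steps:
L = 80 (L = -10*(-8) = 80)
o(T) = 574/3 + T²/3 + 80*T/3 (o(T) = ((T² + 80*T) + 574)/3 = (574 + T² + 80*T)/3 = 574/3 + T²/3 + 80*T/3)
o(502)/d(649) - 464881/(-366592) = (574/3 + (⅓)*502² + (80/3)*502)/((10*649)) - 464881/(-366592) = (574/3 + (⅓)*252004 + 40160/3)/6490 - 464881*(-1/366592) = (574/3 + 252004/3 + 40160/3)*(1/6490) + 464881/366592 = (292738/3)*(1/6490) + 464881/366592 = 146369/9735 + 464881/366592 = 58183320983/3568773120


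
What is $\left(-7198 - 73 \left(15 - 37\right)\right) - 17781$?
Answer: $-23373$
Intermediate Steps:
$\left(-7198 - 73 \left(15 - 37\right)\right) - 17781 = \left(-7198 - -1606\right) - 17781 = \left(-7198 + 1606\right) - 17781 = -5592 - 17781 = -23373$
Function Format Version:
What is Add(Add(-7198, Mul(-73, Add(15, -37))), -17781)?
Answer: -23373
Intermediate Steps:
Add(Add(-7198, Mul(-73, Add(15, -37))), -17781) = Add(Add(-7198, Mul(-73, -22)), -17781) = Add(Add(-7198, 1606), -17781) = Add(-5592, -17781) = -23373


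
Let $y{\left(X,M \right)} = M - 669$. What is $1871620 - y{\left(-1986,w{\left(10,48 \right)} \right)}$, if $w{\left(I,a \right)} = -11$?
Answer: $1872300$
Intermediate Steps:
$y{\left(X,M \right)} = -669 + M$
$1871620 - y{\left(-1986,w{\left(10,48 \right)} \right)} = 1871620 - \left(-669 - 11\right) = 1871620 - -680 = 1871620 + 680 = 1872300$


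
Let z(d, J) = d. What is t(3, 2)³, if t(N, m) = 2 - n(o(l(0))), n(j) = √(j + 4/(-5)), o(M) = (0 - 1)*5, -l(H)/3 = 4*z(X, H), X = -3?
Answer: (10 - I*√145)³/125 ≈ -26.8 - 14.932*I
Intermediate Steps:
l(H) = 36 (l(H) = -12*(-3) = -3*(-12) = 36)
o(M) = -5 (o(M) = -1*5 = -5)
n(j) = √(-⅘ + j) (n(j) = √(j + 4*(-⅕)) = √(j - ⅘) = √(-⅘ + j))
t(N, m) = 2 - I*√145/5 (t(N, m) = 2 - √(-20 + 25*(-5))/5 = 2 - √(-20 - 125)/5 = 2 - √(-145)/5 = 2 - I*√145/5)
t(3, 2)³ = (2 - I*√145/5)³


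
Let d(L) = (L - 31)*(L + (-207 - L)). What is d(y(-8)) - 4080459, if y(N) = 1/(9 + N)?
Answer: -4074249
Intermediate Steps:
d(L) = 6417 - 207*L (d(L) = (-31 + L)*(-207) = 6417 - 207*L)
d(y(-8)) - 4080459 = (6417 - 207/(9 - 8)) - 4080459 = (6417 - 207/1) - 4080459 = (6417 - 207*1) - 4080459 = (6417 - 207) - 4080459 = 6210 - 4080459 = -4074249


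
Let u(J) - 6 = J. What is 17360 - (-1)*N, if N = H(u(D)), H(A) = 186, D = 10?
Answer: 17546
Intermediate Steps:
u(J) = 6 + J
N = 186
17360 - (-1)*N = 17360 - (-1)*186 = 17360 - 1*(-186) = 17360 + 186 = 17546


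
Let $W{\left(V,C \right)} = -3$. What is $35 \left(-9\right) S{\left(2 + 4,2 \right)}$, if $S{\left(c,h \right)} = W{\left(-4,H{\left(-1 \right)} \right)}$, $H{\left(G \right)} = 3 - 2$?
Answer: $945$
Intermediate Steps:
$H{\left(G \right)} = 1$ ($H{\left(G \right)} = 3 - 2 = 1$)
$S{\left(c,h \right)} = -3$
$35 \left(-9\right) S{\left(2 + 4,2 \right)} = 35 \left(-9\right) \left(-3\right) = \left(-315\right) \left(-3\right) = 945$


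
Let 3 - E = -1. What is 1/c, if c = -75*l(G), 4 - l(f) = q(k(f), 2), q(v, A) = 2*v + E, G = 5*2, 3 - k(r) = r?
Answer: -1/1050 ≈ -0.00095238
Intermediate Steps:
k(r) = 3 - r
E = 4 (E = 3 - 1*(-1) = 3 + 1 = 4)
G = 10
q(v, A) = 4 + 2*v (q(v, A) = 2*v + 4 = 4 + 2*v)
l(f) = -6 + 2*f (l(f) = 4 - (4 + 2*(3 - f)) = 4 - (4 + (6 - 2*f)) = 4 - (10 - 2*f) = 4 + (-10 + 2*f) = -6 + 2*f)
c = -1050 (c = -75*(-6 + 2*10) = -75*(-6 + 20) = -75*14 = -1050)
1/c = 1/(-1050) = -1/1050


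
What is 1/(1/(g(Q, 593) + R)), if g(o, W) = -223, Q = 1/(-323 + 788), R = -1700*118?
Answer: -200823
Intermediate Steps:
R = -200600
Q = 1/465 ≈ 0.0021505
1/(1/(g(Q, 593) + R)) = 1/(1/(-223 - 200600)) = 1/(1/(-200823)) = 1/(-1/200823) = -200823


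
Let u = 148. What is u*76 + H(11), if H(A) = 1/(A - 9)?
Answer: 22497/2 ≈ 11249.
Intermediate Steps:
H(A) = 1/(-9 + A)
u*76 + H(11) = 148*76 + 1/(-9 + 11) = 11248 + 1/2 = 22497/2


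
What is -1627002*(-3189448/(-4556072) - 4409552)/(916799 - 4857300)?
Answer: -4085856201702251574/2244150784009 ≈ -1.8207e+6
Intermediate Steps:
-1627002*(-3189448/(-4556072) - 4409552)/(916799 - 4857300) = -1627002/((-3940501/(-3189448*(-1/4556072) - 4409552))) = -1627002/((-3940501/(398681/569509 - 4409552))) = -1627002/((-3940501/(-2511279151287/569509))) = -1627002/((-3940501*(-569509/2511279151287))) = -1627002/2244150784009/2511279151287 = -1627002*2511279151287/2244150784009 = -4085856201702251574/2244150784009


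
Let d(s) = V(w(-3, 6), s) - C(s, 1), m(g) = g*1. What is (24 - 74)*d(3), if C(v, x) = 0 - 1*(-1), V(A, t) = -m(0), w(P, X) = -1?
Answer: 50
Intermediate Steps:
m(g) = g
V(A, t) = 0 (V(A, t) = -1*0 = 0)
C(v, x) = 1 (C(v, x) = 0 + 1 = 1)
d(s) = -1 (d(s) = 0 - 1*1 = 0 - 1 = -1)
(24 - 74)*d(3) = (24 - 74)*(-1) = -50*(-1) = 50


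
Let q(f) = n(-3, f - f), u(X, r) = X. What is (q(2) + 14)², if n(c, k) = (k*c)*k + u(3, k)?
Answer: 289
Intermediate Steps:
n(c, k) = 3 + c*k² (n(c, k) = (k*c)*k + 3 = (c*k)*k + 3 = c*k² + 3 = 3 + c*k²)
q(f) = 3 (q(f) = 3 - 3*(f - f)² = 3 - 3*0² = 3 - 3*0 = 3 + 0 = 3)
(q(2) + 14)² = (3 + 14)² = 17² = 289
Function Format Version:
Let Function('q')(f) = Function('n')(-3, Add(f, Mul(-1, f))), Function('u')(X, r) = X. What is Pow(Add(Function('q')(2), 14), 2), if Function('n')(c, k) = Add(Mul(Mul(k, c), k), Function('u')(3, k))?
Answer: 289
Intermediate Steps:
Function('n')(c, k) = Add(3, Mul(c, Pow(k, 2))) (Function('n')(c, k) = Add(Mul(Mul(k, c), k), 3) = Add(Mul(Mul(c, k), k), 3) = Add(Mul(c, Pow(k, 2)), 3) = Add(3, Mul(c, Pow(k, 2))))
Function('q')(f) = 3 (Function('q')(f) = Add(3, Mul(-3, Pow(Add(f, Mul(-1, f)), 2))) = Add(3, Mul(-3, Pow(0, 2))) = Add(3, Mul(-3, 0)) = Add(3, 0) = 3)
Pow(Add(Function('q')(2), 14), 2) = Pow(Add(3, 14), 2) = Pow(17, 2) = 289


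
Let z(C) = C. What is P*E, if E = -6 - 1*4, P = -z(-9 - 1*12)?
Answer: -210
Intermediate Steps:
P = 21 (P = -(-9 - 1*12) = -(-9 - 12) = -1*(-21) = 21)
E = -10 (E = -6 - 4 = -10)
P*E = 21*(-10) = -210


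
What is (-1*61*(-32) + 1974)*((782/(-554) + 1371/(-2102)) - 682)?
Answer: -781860695551/291127 ≈ -2.6856e+6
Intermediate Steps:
(-1*61*(-32) + 1974)*((782/(-554) + 1371/(-2102)) - 682) = (-61*(-32) + 1974)*((782*(-1/554) + 1371*(-1/2102)) - 682) = (1952 + 1974)*((-391/277 - 1371/2102) - 682) = 3926*(-1201649/582254 - 682) = 3926*(-398298877/582254) = -781860695551/291127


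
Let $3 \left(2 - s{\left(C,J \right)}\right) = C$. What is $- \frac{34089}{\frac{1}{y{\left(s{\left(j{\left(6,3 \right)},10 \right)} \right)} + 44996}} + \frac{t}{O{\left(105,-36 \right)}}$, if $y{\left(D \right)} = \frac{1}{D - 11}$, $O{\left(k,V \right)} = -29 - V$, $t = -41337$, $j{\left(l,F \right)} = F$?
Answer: $- \frac{107370979827}{70} \approx -1.5339 \cdot 10^{9}$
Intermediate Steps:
$s{\left(C,J \right)} = 2 - \frac{C}{3}$
$y{\left(D \right)} = \frac{1}{-11 + D}$
$- \frac{34089}{\frac{1}{y{\left(s{\left(j{\left(6,3 \right)},10 \right)} \right)} + 44996}} + \frac{t}{O{\left(105,-36 \right)}} = - \frac{34089}{\frac{1}{\frac{1}{-11 + \left(2 - 1\right)} + 44996}} - \frac{41337}{-29 - -36} = - \frac{34089}{\frac{1}{\frac{1}{-11 + \left(2 - 1\right)} + 44996}} - \frac{41337}{-29 + 36} = - \frac{34089}{\frac{1}{\frac{1}{-11 + 1} + 44996}} - \frac{41337}{7} = - \frac{34089}{\frac{1}{\frac{1}{-10} + 44996}} - \frac{41337}{7} = - \frac{34089}{\frac{1}{- \frac{1}{10} + 44996}} - \frac{41337}{7} = - \frac{34089}{\frac{1}{\frac{449959}{10}}} - \frac{41337}{7} = - \frac{34089}{\frac{10}{449959}} - \frac{41337}{7} = \left(-34089\right) \frac{449959}{10} - \frac{41337}{7} = - \frac{15338652351}{10} - \frac{41337}{7} = - \frac{107370979827}{70}$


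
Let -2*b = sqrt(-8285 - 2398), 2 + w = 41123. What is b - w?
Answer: -41121 - 3*I*sqrt(1187)/2 ≈ -41121.0 - 51.679*I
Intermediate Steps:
w = 41121 (w = -2 + 41123 = 41121)
b = -3*I*sqrt(1187)/2 (b = -sqrt(-8285 - 2398)/2 = -3*I*sqrt(1187)/2 ≈ -51.679*I)
b - w = -3*I*sqrt(1187)/2 - 1*41121 = -3*I*sqrt(1187)/2 - 41121 = -41121 - 3*I*sqrt(1187)/2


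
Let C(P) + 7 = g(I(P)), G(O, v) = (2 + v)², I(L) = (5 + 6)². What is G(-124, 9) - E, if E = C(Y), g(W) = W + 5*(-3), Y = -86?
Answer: 22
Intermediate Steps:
I(L) = 121 (I(L) = 11² = 121)
g(W) = -15 + W (g(W) = W - 15 = -15 + W)
C(P) = 99 (C(P) = -7 + (-15 + 121) = -7 + 106 = 99)
E = 99
G(-124, 9) - E = (2 + 9)² - 1*99 = 11² - 99 = 121 - 99 = 22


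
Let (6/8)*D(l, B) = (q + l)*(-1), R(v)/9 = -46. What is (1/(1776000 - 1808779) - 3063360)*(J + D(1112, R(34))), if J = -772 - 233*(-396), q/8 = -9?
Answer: -27144682660870648/98337 ≈ -2.7604e+11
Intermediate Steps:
R(v) = -414 (R(v) = 9*(-46) = -414)
q = -72 (q = 8*(-9) = -72)
D(l, B) = 96 - 4*l/3 (D(l, B) = 4*((-72 + l)*(-1))/3 = 4*(72 - l)/3 = 96 - 4*l/3)
J = 91496 (J = -772 + 92268 = 91496)
(1/(1776000 - 1808779) - 3063360)*(J + D(1112, R(34))) = (1/(1776000 - 1808779) - 3063360)*(91496 + (96 - 4/3*1112)) = (1/(-32779) - 3063360)*(91496 + (96 - 4448/3)) = (-1/32779 - 3063360)*(91496 - 4160/3) = -100413877441/32779*270328/3 = -27144682660870648/98337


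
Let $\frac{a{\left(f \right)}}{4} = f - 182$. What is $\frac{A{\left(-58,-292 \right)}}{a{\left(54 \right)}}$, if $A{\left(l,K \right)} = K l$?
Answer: $- \frac{2117}{64} \approx -33.078$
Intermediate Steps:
$a{\left(f \right)} = -728 + 4 f$ ($a{\left(f \right)} = 4 \left(f - 182\right) = 4 \left(-182 + f\right) = -728 + 4 f$)
$\frac{A{\left(-58,-292 \right)}}{a{\left(54 \right)}} = \frac{\left(-292\right) \left(-58\right)}{-728 + 4 \cdot 54} = \frac{16936}{-728 + 216} = \frac{16936}{-512} = 16936 \left(- \frac{1}{512}\right) = - \frac{2117}{64}$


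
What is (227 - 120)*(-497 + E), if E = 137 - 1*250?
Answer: -65270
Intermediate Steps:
E = -113 (E = 137 - 250 = -113)
(227 - 120)*(-497 + E) = (227 - 120)*(-497 - 113) = 107*(-610) = -65270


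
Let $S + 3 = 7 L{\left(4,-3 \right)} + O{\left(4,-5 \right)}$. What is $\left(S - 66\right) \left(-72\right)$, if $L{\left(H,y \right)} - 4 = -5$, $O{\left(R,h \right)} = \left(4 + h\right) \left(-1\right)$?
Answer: $5400$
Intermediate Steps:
$O{\left(R,h \right)} = -4 - h$
$L{\left(H,y \right)} = -1$ ($L{\left(H,y \right)} = 4 - 5 = -1$)
$S = -9$ ($S = -3 + \left(7 \left(-1\right) - -1\right) = -3 + \left(-7 + \left(-4 + 5\right)\right) = -3 + \left(-7 + 1\right) = -3 - 6 = -9$)
$\left(S - 66\right) \left(-72\right) = \left(-9 - 66\right) \left(-72\right) = \left(-75\right) \left(-72\right) = 5400$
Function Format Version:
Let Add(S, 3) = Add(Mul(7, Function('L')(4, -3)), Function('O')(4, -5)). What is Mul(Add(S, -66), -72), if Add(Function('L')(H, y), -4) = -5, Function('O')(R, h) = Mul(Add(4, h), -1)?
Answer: 5400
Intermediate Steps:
Function('O')(R, h) = Add(-4, Mul(-1, h))
Function('L')(H, y) = -1 (Function('L')(H, y) = Add(4, -5) = -1)
S = -9 (S = Add(-3, Add(Mul(7, -1), Add(-4, Mul(-1, -5)))) = Add(-3, Add(-7, Add(-4, 5))) = Add(-3, Add(-7, 1)) = Add(-3, -6) = -9)
Mul(Add(S, -66), -72) = Mul(Add(-9, -66), -72) = Mul(-75, -72) = 5400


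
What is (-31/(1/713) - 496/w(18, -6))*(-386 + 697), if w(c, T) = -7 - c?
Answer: -171696569/25 ≈ -6.8679e+6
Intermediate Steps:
(-31/(1/713) - 496/w(18, -6))*(-386 + 697) = (-31/(1/713) - 496/(-7 - 1*18))*(-386 + 697) = (-31/1/713 - 496/(-7 - 18))*311 = (-31*713 - 496/(-25))*311 = (-22103 - 496*(-1/25))*311 = (-22103 + 496/25)*311 = -552079/25*311 = -171696569/25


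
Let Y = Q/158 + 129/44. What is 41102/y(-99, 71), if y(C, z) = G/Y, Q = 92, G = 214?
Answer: 251030465/371932 ≈ 674.94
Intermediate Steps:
Y = 12215/3476 (Y = 92/158 + 129/44 = 92*(1/158) + 129*(1/44) = 46/79 + 129/44 = 12215/3476 ≈ 3.5141)
y(C, z) = 743864/12215 (y(C, z) = 214/(12215/3476) = 214*(3476/12215) = 743864/12215)
41102/y(-99, 71) = 41102/(743864/12215) = 41102*(12215/743864) = 251030465/371932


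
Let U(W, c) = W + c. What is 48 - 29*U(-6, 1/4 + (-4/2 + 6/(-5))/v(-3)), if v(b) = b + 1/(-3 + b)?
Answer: 70469/380 ≈ 185.44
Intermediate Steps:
48 - 29*U(-6, 1/4 + (-4/2 + 6/(-5))/v(-3)) = 48 - 29*(-6 + (1/4 + (-4/2 + 6/(-5))/(((1 + (-3)**2 - 3*(-3))/(-3 - 3))))) = 48 - 29*(-6 + (1*(1/4) + (-4*1/2 + 6*(-1/5))/(((1 + 9 + 9)/(-6))))) = 48 - 29*(-6 + (1/4 + (-2 - 6/5)/((-1/6*19)))) = 48 - 29*(-6 + (1/4 - 16/(5*(-19/6)))) = 48 - 29*(-6 + (1/4 - 16/5*(-6/19))) = 48 - 29*(-6 + (1/4 + 96/95)) = 48 - 29*(-6 + 479/380) = 48 - 29*(-1801/380) = 48 + 52229/380 = 70469/380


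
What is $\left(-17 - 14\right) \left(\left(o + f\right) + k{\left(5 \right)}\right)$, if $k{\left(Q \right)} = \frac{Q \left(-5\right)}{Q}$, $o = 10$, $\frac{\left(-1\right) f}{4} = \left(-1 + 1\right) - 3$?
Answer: $-527$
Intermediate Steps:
$f = 12$ ($f = - 4 \left(\left(-1 + 1\right) - 3\right) = - 4 \left(0 - 3\right) = \left(-4\right) \left(-3\right) = 12$)
$k{\left(Q \right)} = -5$ ($k{\left(Q \right)} = \frac{\left(-5\right) Q}{Q} = -5$)
$\left(-17 - 14\right) \left(\left(o + f\right) + k{\left(5 \right)}\right) = \left(-17 - 14\right) \left(\left(10 + 12\right) - 5\right) = - 31 \left(22 - 5\right) = \left(-31\right) 17 = -527$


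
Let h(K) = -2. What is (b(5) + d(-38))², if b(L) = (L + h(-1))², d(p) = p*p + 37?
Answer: 2220100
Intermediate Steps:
d(p) = 37 + p² (d(p) = p² + 37 = 37 + p²)
b(L) = (-2 + L)² (b(L) = (L - 2)² = (-2 + L)²)
(b(5) + d(-38))² = ((-2 + 5)² + (37 + (-38)²))² = (3² + (37 + 1444))² = (9 + 1481)² = 1490² = 2220100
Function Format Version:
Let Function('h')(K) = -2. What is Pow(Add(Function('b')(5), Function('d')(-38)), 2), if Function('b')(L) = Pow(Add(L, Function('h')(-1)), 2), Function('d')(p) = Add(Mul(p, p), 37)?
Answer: 2220100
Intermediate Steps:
Function('d')(p) = Add(37, Pow(p, 2)) (Function('d')(p) = Add(Pow(p, 2), 37) = Add(37, Pow(p, 2)))
Function('b')(L) = Pow(Add(-2, L), 2) (Function('b')(L) = Pow(Add(L, -2), 2) = Pow(Add(-2, L), 2))
Pow(Add(Function('b')(5), Function('d')(-38)), 2) = Pow(Add(Pow(Add(-2, 5), 2), Add(37, Pow(-38, 2))), 2) = Pow(Add(Pow(3, 2), Add(37, 1444)), 2) = Pow(Add(9, 1481), 2) = Pow(1490, 2) = 2220100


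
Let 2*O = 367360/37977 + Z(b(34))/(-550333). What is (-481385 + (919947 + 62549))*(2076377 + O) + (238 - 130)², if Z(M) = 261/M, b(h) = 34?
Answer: 16997186212932644776983/16335629324 ≈ 1.0405e+12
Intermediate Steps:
O = 237026942687/49006887972 (O = (367360/37977 + (261/34)/(-550333))/2 = (367360*(1/37977) + (261*(1/34))*(-1/550333))/2 = (367360/37977 + (261/34)*(-1/550333))/2 = (367360/37977 - 9/645218)/2 = (½)*(237026942687/24503443986) = 237026942687/49006887972 ≈ 4.8366)
(-481385 + (919947 + 62549))*(2076377 + O) + (238 - 130)² = (-481385 + (919947 + 62549))*(2076377 + 237026942687/49006887972) + (238 - 130)² = (-481385 + 982496)*(101757012053580131/49006887972) + 108² = 501111*(101757012053580131/49006887972) + 11664 = 16997186022393864341847/16335629324 + 11664 = 16997186212932644776983/16335629324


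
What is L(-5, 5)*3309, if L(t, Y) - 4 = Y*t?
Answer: -69489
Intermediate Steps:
L(t, Y) = 4 + Y*t
L(-5, 5)*3309 = (4 + 5*(-5))*3309 = (4 - 25)*3309 = -21*3309 = -69489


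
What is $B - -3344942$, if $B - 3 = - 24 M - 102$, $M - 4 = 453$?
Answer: $3333875$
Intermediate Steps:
$M = 457$ ($M = 4 + 453 = 457$)
$B = -11067$ ($B = 3 - 11070 = -11067$)
$B - -3344942 = -11067 - -3344942 = -11067 + 3344942 = 3333875$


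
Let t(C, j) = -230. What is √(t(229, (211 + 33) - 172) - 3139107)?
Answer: I*√3139337 ≈ 1771.8*I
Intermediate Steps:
√(t(229, (211 + 33) - 172) - 3139107) = √(-230 - 3139107) = √(-3139337) = I*√3139337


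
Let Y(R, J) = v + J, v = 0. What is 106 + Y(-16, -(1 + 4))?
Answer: 101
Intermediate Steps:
Y(R, J) = J (Y(R, J) = 0 + J = J)
106 + Y(-16, -(1 + 4)) = 106 - (1 + 4) = 106 - 1*5 = 106 - 5 = 101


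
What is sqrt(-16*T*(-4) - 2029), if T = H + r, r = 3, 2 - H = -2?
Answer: I*sqrt(1581) ≈ 39.762*I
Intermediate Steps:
H = 4 (H = 2 - 1*(-2) = 2 + 2 = 4)
T = 7 (T = 4 + 3 = 7)
sqrt(-16*T*(-4) - 2029) = sqrt(-16*7*(-4) - 2029) = sqrt(-112*(-4) - 2029) = sqrt(448 - 2029) = sqrt(-1581) = I*sqrt(1581)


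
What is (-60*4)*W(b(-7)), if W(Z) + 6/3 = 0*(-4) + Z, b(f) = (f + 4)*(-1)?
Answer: -240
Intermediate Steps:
b(f) = -4 - f (b(f) = (4 + f)*(-1) = -4 - f)
W(Z) = -2 + Z (W(Z) = -2 + (0*(-4) + Z) = -2 + (0 + Z) = -2 + Z)
(-60*4)*W(b(-7)) = (-60*4)*(-2 + (-4 - 1*(-7))) = -240*(-2 + (-4 + 7)) = -240*(-2 + 3) = -240*1 = -240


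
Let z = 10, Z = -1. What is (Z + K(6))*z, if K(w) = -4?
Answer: -50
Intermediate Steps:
(Z + K(6))*z = (-1 - 4)*10 = -5*10 = -50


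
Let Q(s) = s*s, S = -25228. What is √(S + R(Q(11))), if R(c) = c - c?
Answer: 2*I*√6307 ≈ 158.83*I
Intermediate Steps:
Q(s) = s²
R(c) = 0
√(S + R(Q(11))) = √(-25228 + 0) = √(-25228) = 2*I*√6307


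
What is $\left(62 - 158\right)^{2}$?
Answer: $9216$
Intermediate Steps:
$\left(62 - 158\right)^{2} = \left(-96\right)^{2} = 9216$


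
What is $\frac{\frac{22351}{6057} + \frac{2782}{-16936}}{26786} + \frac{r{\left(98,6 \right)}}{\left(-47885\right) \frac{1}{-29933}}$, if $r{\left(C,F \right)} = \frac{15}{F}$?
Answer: $\frac{20563787929683281}{13157572597336872} \approx 1.5629$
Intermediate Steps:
$\frac{\frac{22351}{6057} + \frac{2782}{-16936}}{26786} + \frac{r{\left(98,6 \right)}}{\left(-47885\right) \frac{1}{-29933}} = \frac{\frac{22351}{6057} + \frac{2782}{-16936}}{26786} + \frac{15 \cdot \frac{1}{6}}{\left(-47885\right) \frac{1}{-29933}} = \left(22351 \cdot \frac{1}{6057} + 2782 \left(- \frac{1}{16936}\right)\right) \frac{1}{26786} + \frac{15 \cdot \frac{1}{6}}{\left(-47885\right) \left(- \frac{1}{29933}\right)} = \left(\frac{22351}{6057} - \frac{1391}{8468}\right) \frac{1}{26786} + \frac{5}{2 \cdot \frac{47885}{29933}} = \frac{180842981}{51290676} \cdot \frac{1}{26786} + \frac{5}{2} \cdot \frac{29933}{47885} = \frac{180842981}{1373872047336} + \frac{29933}{19154} = \frac{20563787929683281}{13157572597336872}$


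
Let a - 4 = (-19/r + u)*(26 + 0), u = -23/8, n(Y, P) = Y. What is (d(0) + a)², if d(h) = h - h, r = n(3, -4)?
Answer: 7980625/144 ≈ 55421.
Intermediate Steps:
r = 3
u = -23/8 (u = -23*⅛ = -23/8 ≈ -2.8750)
d(h) = 0
a = -2825/12 (a = 4 + (-19/3 - 23/8)*(26 + 0) = 4 + (-19*⅓ - 23/8)*26 = 4 + (-19/3 - 23/8)*26 = 4 - 221/24*26 = 4 - 2873/12 = -2825/12 ≈ -235.42)
(d(0) + a)² = (0 - 2825/12)² = (-2825/12)² = 7980625/144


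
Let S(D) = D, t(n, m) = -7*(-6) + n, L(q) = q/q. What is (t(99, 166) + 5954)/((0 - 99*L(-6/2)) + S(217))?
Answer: 6095/118 ≈ 51.653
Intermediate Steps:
L(q) = 1
t(n, m) = 42 + n
(t(99, 166) + 5954)/((0 - 99*L(-6/2)) + S(217)) = ((42 + 99) + 5954)/((0 - 99*1) + 217) = (141 + 5954)/((0 - 99) + 217) = 6095/(-99 + 217) = 6095/118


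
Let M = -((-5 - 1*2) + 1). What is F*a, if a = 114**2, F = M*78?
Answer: 6082128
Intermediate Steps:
M = 6 (M = -((-5 - 2) + 1) = -(-7 + 1) = -1*(-6) = 6)
F = 468 (F = 6*78 = 468)
a = 12996
F*a = 468*12996 = 6082128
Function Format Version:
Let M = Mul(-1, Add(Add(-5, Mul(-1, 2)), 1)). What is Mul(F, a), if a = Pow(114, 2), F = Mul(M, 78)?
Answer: 6082128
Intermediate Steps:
M = 6 (M = Mul(-1, Add(Add(-5, -2), 1)) = Mul(-1, Add(-7, 1)) = Mul(-1, -6) = 6)
F = 468 (F = Mul(6, 78) = 468)
a = 12996
Mul(F, a) = Mul(468, 12996) = 6082128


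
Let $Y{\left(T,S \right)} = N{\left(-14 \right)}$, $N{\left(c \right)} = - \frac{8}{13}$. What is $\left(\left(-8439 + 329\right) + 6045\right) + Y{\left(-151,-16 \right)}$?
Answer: $- \frac{26853}{13} \approx -2065.6$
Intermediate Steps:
$N{\left(c \right)} = - \frac{8}{13}$ ($N{\left(c \right)} = \left(-8\right) \frac{1}{13} = - \frac{8}{13}$)
$Y{\left(T,S \right)} = - \frac{8}{13}$
$\left(\left(-8439 + 329\right) + 6045\right) + Y{\left(-151,-16 \right)} = \left(\left(-8439 + 329\right) + 6045\right) - \frac{8}{13} = \left(-8110 + 6045\right) - \frac{8}{13} = -2065 - \frac{8}{13} = - \frac{26853}{13}$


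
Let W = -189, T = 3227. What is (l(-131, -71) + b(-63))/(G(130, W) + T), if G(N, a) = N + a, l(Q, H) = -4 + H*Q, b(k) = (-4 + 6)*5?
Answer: 9307/3168 ≈ 2.9378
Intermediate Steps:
b(k) = 10 (b(k) = 2*5 = 10)
(l(-131, -71) + b(-63))/(G(130, W) + T) = ((-4 - 71*(-131)) + 10)/((130 - 189) + 3227) = ((-4 + 9301) + 10)/(-59 + 3227) = (9297 + 10)/3168 = 9307*(1/3168) = 9307/3168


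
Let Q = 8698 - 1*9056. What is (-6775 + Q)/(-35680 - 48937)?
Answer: 7133/84617 ≈ 0.084297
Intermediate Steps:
Q = -358 (Q = 8698 - 9056 = -358)
(-6775 + Q)/(-35680 - 48937) = (-6775 - 358)/(-35680 - 48937) = -7133/(-84617) = -7133*(-1/84617) = 7133/84617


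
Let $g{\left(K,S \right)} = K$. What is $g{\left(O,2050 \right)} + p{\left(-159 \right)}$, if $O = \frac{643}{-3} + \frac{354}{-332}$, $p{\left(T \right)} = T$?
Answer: $- \frac{186451}{498} \approx -374.4$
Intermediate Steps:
$O = - \frac{107269}{498}$ ($O = 643 \left(- \frac{1}{3}\right) + 354 \left(- \frac{1}{332}\right) = - \frac{643}{3} - \frac{177}{166} = - \frac{107269}{498} \approx -215.4$)
$g{\left(O,2050 \right)} + p{\left(-159 \right)} = - \frac{107269}{498} - 159 = - \frac{186451}{498}$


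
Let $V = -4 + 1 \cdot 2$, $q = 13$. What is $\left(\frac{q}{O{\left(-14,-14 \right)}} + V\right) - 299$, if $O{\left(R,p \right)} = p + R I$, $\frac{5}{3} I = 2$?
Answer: $- \frac{46419}{154} \approx -301.42$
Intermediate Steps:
$I = \frac{6}{5}$ ($I = \frac{3}{5} \cdot 2 = \frac{6}{5} \approx 1.2$)
$O{\left(R,p \right)} = p + \frac{6 R}{5}$ ($O{\left(R,p \right)} = p + R \frac{6}{5} = p + \frac{6 R}{5}$)
$V = -2$ ($V = -4 + 2 = -2$)
$\left(\frac{q}{O{\left(-14,-14 \right)}} + V\right) - 299 = \left(\frac{13}{-14 + \frac{6}{5} \left(-14\right)} - 2\right) - 299 = \left(\frac{13}{-14 - \frac{84}{5}} - 2\right) - 299 = \left(\frac{13}{- \frac{154}{5}} - 2\right) - 299 = \left(13 \left(- \frac{5}{154}\right) - 2\right) - 299 = \left(- \frac{65}{154} - 2\right) - 299 = - \frac{373}{154} - 299 = - \frac{46419}{154}$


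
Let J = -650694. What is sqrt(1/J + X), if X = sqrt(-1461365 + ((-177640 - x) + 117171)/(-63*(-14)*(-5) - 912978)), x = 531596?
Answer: sqrt(-422549809852566 + 5394785268065094*I*sqrt(3795942364118785))/16581635202 ≈ 24.585 + 24.585*I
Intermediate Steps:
X = I*sqrt(3795942364118785)/50966 (X = sqrt(-1461365 + ((-177640 - 1*531596) + 117171)/(-63*(-14)*(-5) - 912978)) = sqrt(-1461365 + ((-177640 - 531596) + 117171)/(882*(-5) - 912978)) = sqrt(-1461365 + (-709236 + 117171)/(-4410 - 912978)) = sqrt(-1461365 - 592065/(-917388)) = sqrt(-1461365 - 592065*(-1/917388)) = sqrt(-1461365 + 65785/101932) = sqrt(-148959791395/101932) = I*sqrt(3795942364118785)/50966 ≈ 1208.9*I)
sqrt(1/J + X) = sqrt(1/(-650694) + I*sqrt(3795942364118785)/50966) = sqrt(-1/650694 + I*sqrt(3795942364118785)/50966)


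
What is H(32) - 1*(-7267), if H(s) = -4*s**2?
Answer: 3171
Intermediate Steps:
H(32) - 1*(-7267) = -4*32**2 - 1*(-7267) = -4*1024 + 7267 = -4096 + 7267 = 3171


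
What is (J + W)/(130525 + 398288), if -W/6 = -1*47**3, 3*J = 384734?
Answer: 2253548/1586439 ≈ 1.4205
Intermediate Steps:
J = 384734/3 (J = (1/3)*384734 = 384734/3 ≈ 1.2824e+5)
W = 622938 (W = -(-6)*47**3 = -(-6)*103823 = -6*(-103823) = 622938)
(J + W)/(130525 + 398288) = (384734/3 + 622938)/(130525 + 398288) = (2253548/3)/528813 = (2253548/3)*(1/528813) = 2253548/1586439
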